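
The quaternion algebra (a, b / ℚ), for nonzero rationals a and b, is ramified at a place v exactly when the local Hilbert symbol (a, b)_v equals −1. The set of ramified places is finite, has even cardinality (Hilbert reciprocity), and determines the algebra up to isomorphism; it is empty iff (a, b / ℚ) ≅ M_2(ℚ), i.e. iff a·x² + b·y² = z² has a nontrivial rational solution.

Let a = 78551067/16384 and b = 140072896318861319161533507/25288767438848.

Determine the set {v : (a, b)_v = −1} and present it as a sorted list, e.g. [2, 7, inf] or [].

[]

(a, b) ≡ (3, 69) mod (ℚ^×)²; places V = {2, 3, 7, 17, 23, 43, ∞}.
(a,b)_23: α=0, u≡8; β=-1, v≡13 (mod 23); (8|23)=+1, (13|23)=+1; sign (−1)^0·+1^-1·+1^0 = +1.
(a,b)_43: α=2, u≡42; β=6, v≡32 (mod 43); (42|43)=-1, (32|43)=-1; sign (−1)^0·-1^6·-1^2 = +1.
(a,b)_∞: sgn(3)=+, sgn(69)=+, so +1.
(a,b)_17: α=2, u≡11; β=8, v≡9 (mod 17); (11|17)=-1, (9|17)=+1; sign (−1)^0·-1^8·+1^2 = +1.
(a,b)_2: α=-14, β=-40; u≡3, v≡5 (mod 8); ε(u)ε(v)=1·0, αω(v)=-14·1, βω(u)=-40·1; sum ≡ 0  ⇒  +1.
(a,b)_7: α=2, u≡5; β=6, v≡3 (mod 7); (5|7)=-1, (3|7)=-1; sign (−1)^0·-1^6·-1^2 = +1.
(a,b)_3: α=1, u≡1; β=3, v≡2 (mod 3); (1|3)=+1, (2|3)=-1; sign (−1)^1·+1^3·-1^1 = +1.
Every local symbol is +1, so the conic 3·x² + 69·y² = z² has ℚ_v-points for all v and hence a ℚ-point; (a, b / ℚ) ≅ M_2(ℚ).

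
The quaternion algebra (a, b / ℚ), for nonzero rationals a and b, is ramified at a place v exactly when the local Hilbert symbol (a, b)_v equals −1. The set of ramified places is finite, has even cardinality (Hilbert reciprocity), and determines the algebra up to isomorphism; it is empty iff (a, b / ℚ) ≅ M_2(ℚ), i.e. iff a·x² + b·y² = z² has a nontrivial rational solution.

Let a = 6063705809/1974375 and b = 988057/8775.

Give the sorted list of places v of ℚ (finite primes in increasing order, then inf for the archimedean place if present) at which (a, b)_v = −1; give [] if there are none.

[2, 17]

(a, b) ≡ (6279, 106743) mod (ℚ^×)²; places V = {2, 3, 5, 7, 13, 17, 19, 23, ∞}.
(a,b)_∞: sgn(6279)=+, sgn(106743)=+, so +1.
(a,b)_5: α=-4, u≡1; β=-2, v≡2 (mod 5); (1|5)=+1, (2|5)=-1; sign (−1)^0·+1^-2·-1^-4 = +1.
(a,b)_23: α=1, u≡15; β=1, v≡13 (mod 23); (15|23)=-1, (13|23)=+1; sign (−1)^1·-1^1·+1^1 = +1.
(a,b)_19: α=4, u≡4; β=2, v≡6 (mod 19); (4|19)=+1, (6|19)=+1; sign (−1)^0·+1^2·+1^4 = +1.
(a,b)_7: α=1, u≡2; β=1, v≡6 (mod 7); (2|7)=+1, (6|7)=-1; sign (−1)^1·+1^1·-1^1 = +1.
(a,b)_13: α=-1, u≡2; β=-1, v≡8 (mod 13); (2|13)=-1, (8|13)=-1; sign (−1)^0·-1^-1·-1^-1 = +1.
(a,b)_2: α=0, β=0; u≡7, v≡7 (mod 8); ε(u)ε(v)=1·1, αω(v)=0·0, βω(u)=0·0; sum ≡ 1  ⇒  -1.
(a,b)_17: α=2, u≡5; β=1, v≡5 (mod 17); (5|17)=-1, (5|17)=-1; sign (−1)^0·-1^1·-1^2 = -1.
(a,b)_3: α=-5, u≡2; β=-3, v≡1 (mod 3); (2|3)=-1, (1|3)=+1; sign (−1)^1·-1^-3·+1^-5 = +1.
|Ram(6279, 106743)| = 2, even; anisotropic at {2, 17}.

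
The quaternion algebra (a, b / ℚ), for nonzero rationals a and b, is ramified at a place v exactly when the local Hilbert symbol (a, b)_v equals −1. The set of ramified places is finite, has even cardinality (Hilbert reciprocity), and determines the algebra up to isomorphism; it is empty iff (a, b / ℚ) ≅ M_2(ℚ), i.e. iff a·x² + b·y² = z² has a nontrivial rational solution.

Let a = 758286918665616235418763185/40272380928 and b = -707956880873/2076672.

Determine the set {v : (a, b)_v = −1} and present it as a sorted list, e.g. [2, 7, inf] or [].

[11, 19, 23, 41]

Mod squares: a ≡ 3112105, b ≡ -22011. Check v ∈ {∞, 2, 3, 5, 11, 13, 17, 19, 23, 29, 41, 47}.
v=∞: 3112105 > 0 and -22011 < 0  ⇒  (a,b)_∞ = +1.
v=47: a=47^5·(≡26), b=47^2·(≡8) mod 47; (26|47)=-1, (8|47)=+1; (−1)^{5·2·23}·(-1)^2·(+1)^5 = +1.
v=13: a=13^-4·(≡12), b=13^-2·(≡6) mod 13; (12|13)=+1, (6|13)=-1; (−1)^{-4·-2·6}·(+1)^-2·(-1)^-4 = +1.
v=5: a=5^1·(≡4), b=5^0·(≡1) mod 5; (4|5)=+1, (1|5)=+1; (−1)^{1·0·2}·(+1)^0·(+1)^1 = +1.
v=11: a=11^4·(≡2), b=11^3·(≡4) mod 11; (2|11)=-1, (4|11)=+1; (−1)^{4·3·5}·(-1)^3·(+1)^4 = -1.
v=19: a=19^5·(≡18), b=19^2·(≡18) mod 19; (18|19)=-1, (18|19)=-1; (−1)^{5·2·9}·(-1)^2·(-1)^5 = -1.
v=3: a=3^-4·(≡1), b=3^-1·(≡1) mod 3; (1|3)=+1, (1|3)=+1; (−1)^{-4·-1·1}·(+1)^-1·(+1)^-4 = +1.
v=29: a=29^2·(≡6), b=29^1·(≡7) mod 29; (6|29)=+1, (7|29)=+1; (−1)^{2·1·14}·(+1)^1·(+1)^2 = +1.
v=17: a=17^-1·(≡2), b=17^0·(≡4) mod 17; (2|17)=+1, (4|17)=+1; (−1)^{-1·0·8}·(+1)^0·(+1)^-1 = +1.
v=41: a=41^1·(≡24), b=41^0·(≡30) mod 41; (24|41)=-1, (30|41)=-1; (−1)^{1·0·20}·(-1)^0·(-1)^1 = -1.
v=2: v_2(a)=-10, v_2(b)=-12; units ≡ 1, 5 (mod 8); ε·ε+αω+βω = 0·0+-10·1+-12·0 ≡ 0  ⇒  (a,b)_2 = +1.
v=23: a=23^2·(≡21), b=23^1·(≡6) mod 23; (21|23)=-1, (6|23)=+1; (−1)^{2·1·11}·(-1)^1·(+1)^2 = -1.
|Ram(3112105, -22011)| = 4, even; anisotropic at {11, 19, 23, 41}.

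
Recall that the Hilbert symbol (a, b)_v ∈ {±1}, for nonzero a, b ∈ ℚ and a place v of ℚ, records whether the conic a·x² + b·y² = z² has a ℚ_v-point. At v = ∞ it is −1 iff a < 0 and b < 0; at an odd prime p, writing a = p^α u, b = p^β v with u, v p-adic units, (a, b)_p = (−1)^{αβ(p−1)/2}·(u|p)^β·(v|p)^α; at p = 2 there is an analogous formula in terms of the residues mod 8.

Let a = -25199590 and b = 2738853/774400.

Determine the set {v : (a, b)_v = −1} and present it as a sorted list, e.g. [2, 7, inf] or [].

[2, 5, 31, 37]

Mod squares: a ≡ -149110, b ≡ 13. Check v ∈ {∞, 2, 3, 5, 11, 13, 17, 31, 37}.
v=∞: -149110 < 0 and 13 > 0  ⇒  (a,b)_∞ = +1.
v=5: a=5^1·(≡2), b=5^-2·(≡3) mod 5; (2|5)=-1, (3|5)=-1; (−1)^{1·-2·2}·(-1)^-2·(-1)^1 = -1.
v=13: a=13^3·(≡9), b=13^1·(≡1) mod 13; (9|13)=+1, (1|13)=+1; (−1)^{3·1·6}·(+1)^1·(+1)^3 = +1.
v=11: a=11^0·(≡2), b=11^-2·(≡2) mod 11; (2|11)=-1, (2|11)=-1; (−1)^{0·-2·5}·(-1)^-2·(-1)^0 = +1.
v=37: a=37^1·(≡26), b=37^0·(≡22) mod 37; (26|37)=+1, (22|37)=-1; (−1)^{1·0·18}·(+1)^0·(-1)^1 = -1.
v=17: a=17^0·(≡3), b=17^2·(≡9) mod 17; (3|17)=-1, (9|17)=+1; (−1)^{0·2·8}·(-1)^2·(+1)^0 = +1.
v=31: a=31^1·(≡23), b=31^0·(≡11) mod 31; (23|31)=-1, (11|31)=-1; (−1)^{1·0·15}·(-1)^0·(-1)^1 = -1.
v=3: a=3^0·(≡2), b=3^6·(≡1) mod 3; (2|3)=-1, (1|3)=+1; (−1)^{0·6·1}·(-1)^6·(+1)^0 = +1.
v=2: v_2(a)=1, v_2(b)=-8; units ≡ 5, 5 (mod 8); ε·ε+αω+βω = 0·0+1·1+-8·1 ≡ 1  ⇒  (a,b)_2 = -1.
|Ram(-149110, 13)| = 4, even; anisotropic at {2, 5, 31, 37}.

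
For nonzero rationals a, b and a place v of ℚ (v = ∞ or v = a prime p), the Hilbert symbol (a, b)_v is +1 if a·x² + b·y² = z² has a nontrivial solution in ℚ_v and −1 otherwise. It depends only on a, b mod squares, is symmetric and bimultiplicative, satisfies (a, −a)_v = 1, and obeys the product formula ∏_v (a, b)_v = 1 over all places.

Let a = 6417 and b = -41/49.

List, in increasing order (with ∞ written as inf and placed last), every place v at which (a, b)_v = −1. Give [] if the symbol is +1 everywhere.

(a, b) ≡ (713, -41) mod (ℚ^×)²; places V = {2, 3, 7, 23, 31, 41, ∞}.
(a,b)_31: α=1, u≡21; β=0, v≡27 (mod 31); (21|31)=-1, (27|31)=-1; sign (−1)^0·-1^0·-1^1 = -1.
(a,b)_23: α=1, u≡3; β=0, v≡17 (mod 23); (3|23)=+1, (17|23)=-1; sign (−1)^0·+1^0·-1^1 = -1.
(a,b)_3: α=2, u≡2; β=0, v≡1 (mod 3); (2|3)=-1, (1|3)=+1; sign (−1)^0·-1^0·+1^2 = +1.
(a,b)_7: α=0, u≡5; β=-2, v≡1 (mod 7); (5|7)=-1, (1|7)=+1; sign (−1)^0·-1^-2·+1^0 = +1.
(a,b)_2: α=0, β=0; u≡1, v≡7 (mod 8); ε(u)ε(v)=0·1, αω(v)=0·0, βω(u)=0·0; sum ≡ 0  ⇒  +1.
(a,b)_41: α=0, u≡21; β=1, v≡5 (mod 41); (21|41)=+1, (5|41)=+1; sign (−1)^0·+1^1·+1^0 = +1.
(a,b)_∞: sgn(713)=+, sgn(-41)=−, so +1.
(713, -41 / ℚ) ramifies at {23, 31}: a division algebra.

[23, 31]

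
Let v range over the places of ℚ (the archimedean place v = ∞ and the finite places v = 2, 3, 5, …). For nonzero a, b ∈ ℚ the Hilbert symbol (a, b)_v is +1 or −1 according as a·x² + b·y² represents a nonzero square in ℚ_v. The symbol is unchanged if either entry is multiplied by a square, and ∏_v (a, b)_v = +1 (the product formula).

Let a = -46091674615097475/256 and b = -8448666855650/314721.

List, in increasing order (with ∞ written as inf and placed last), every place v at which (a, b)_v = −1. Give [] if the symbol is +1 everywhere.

(a, b) ≡ (-1659931, -345506) mod (ℚ^×)²; places V = {2, 3, 5, 7, 11, 13, 17, 23, 29, 37, 43, ∞}.
(a,b)_43: α=0, u≡14; β=2, v≡37 (mod 43); (14|43)=+1, (37|43)=-1; sign (−1)^0·+1^2·-1^0 = +1.
(a,b)_13: α=1, u≡10; β=0, v≡11 (mod 13); (10|13)=+1, (11|13)=-1; sign (−1)^0·+1^0·-1^1 = -1.
(a,b)_∞: sgn(-1659931)=−, sgn(-345506)=−, so -1.
(a,b)_2: α=-8, β=1; u≡5, v≡7 (mod 8); ε(u)ε(v)=0·1, αω(v)=-8·0, βω(u)=1·1; sum ≡ 1  ⇒  -1.
(a,b)_3: α=4, u≡2; β=-2, v≡1 (mod 3); (2|3)=-1, (1|3)=+1; sign (−1)^0·-1^-2·+1^4 = +1.
(a,b)_5: α=2, u≡1; β=2, v≡4 (mod 5); (1|5)=+1, (4|5)=+1; sign (−1)^0·+1^2·+1^2 = +1.
(a,b)_29: α=1, u≡16; β=1, v≡4 (mod 29); (16|29)=+1, (4|29)=+1; sign (−1)^0·+1^1·+1^1 = +1.
(a,b)_11: α=0, u≡7; β=-2, v≡9 (mod 11); (7|11)=-1, (9|11)=+1; sign (−1)^0·-1^-2·+1^0 = +1.
(a,b)_23: α=4, u≡2; β=3, v≡7 (mod 23); (2|23)=+1, (7|23)=-1; sign (−1)^0·+1^3·-1^4 = +1.
(a,b)_7: α=3, u≡6; β=1, v≡5 (mod 7); (6|7)=-1, (5|7)=-1; sign (−1)^1·-1^1·-1^3 = -1.
(a,b)_37: α=1, u≡22; β=1, v≡35 (mod 37); (22|37)=-1, (35|37)=-1; sign (−1)^0·-1^1·-1^1 = +1.
(a,b)_17: α=1, u≡5; β=-2, v≡8 (mod 17); (5|17)=-1, (8|17)=+1; sign (−1)^0·-1^-2·+1^1 = +1.
(-1659931, -345506 / ℚ) ramifies at {2, 7, 13, ∞}: a division algebra.

[2, 7, 13, inf]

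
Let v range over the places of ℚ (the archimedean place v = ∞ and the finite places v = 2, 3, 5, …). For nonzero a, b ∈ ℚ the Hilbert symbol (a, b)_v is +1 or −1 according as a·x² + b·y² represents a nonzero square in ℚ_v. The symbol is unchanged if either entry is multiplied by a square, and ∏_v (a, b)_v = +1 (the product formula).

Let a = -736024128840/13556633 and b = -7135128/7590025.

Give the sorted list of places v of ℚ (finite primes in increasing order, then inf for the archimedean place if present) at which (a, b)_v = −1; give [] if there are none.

[2, 5, 7, 13, 17, inf]

(a, b) ≡ (-3570, -182) mod (ℚ^×)²; places V = {2, 3, 5, 7, 11, 13, 17, 19, 23, 29, 47, ∞}.
(a,b)_17: α=-1, u≡11; β=0, v≡10 (mod 17); (11|17)=-1, (10|17)=-1; sign (−1)^0·-1^0·-1^-1 = -1.
(a,b)_7: α=1, u≡4; β=1, v≡4 (mod 7); (4|7)=+1, (4|7)=+1; sign (−1)^1·+1^1·+1^1 = -1.
(a,b)_47: α=-2, u≡18; β=0, v≡21 (mod 47); (18|47)=+1, (21|47)=+1; sign (−1)^0·+1^0·+1^-2 = +1.
(a,b)_2: α=3, β=3; u≡7, v≡5 (mod 8); ε(u)ε(v)=1·0, αω(v)=3·1, βω(u)=3·0; sum ≡ 1  ⇒  -1.
(a,b)_13: α=2, u≡6; β=1, v≡4 (mod 13); (6|13)=-1, (4|13)=+1; sign (−1)^0·-1^1·+1^2 = -1.
(a,b)_∞: sgn(-3570)=−, sgn(-182)=−, so -1.
(a,b)_29: α=0, u≡2; β=-2, v≡15 (mod 29); (2|29)=-1, (15|29)=-1; sign (−1)^0·-1^-2·-1^0 = +1.
(a,b)_5: α=1, u≡4; β=-2, v≡2 (mod 5); (4|5)=+1, (2|5)=-1; sign (−1)^0·+1^-2·-1^1 = -1.
(a,b)_19: α=-2, u≡8; β=-2, v≡12 (mod 19); (8|19)=-1, (12|19)=-1; sign (−1)^0·-1^-2·-1^-2 = +1.
(a,b)_11: α=2, u≡1; β=2, v≡1 (mod 11); (1|11)=+1, (1|11)=+1; sign (−1)^0·+1^2·+1^2 = +1.
(a,b)_3: α=5, u≡1; β=4, v≡1 (mod 3); (1|3)=+1, (1|3)=+1; sign (−1)^0·+1^4·+1^5 = +1.
(a,b)_23: α=2, u≡3; β=0, v≡12 (mod 23); (3|23)=+1, (12|23)=+1; sign (−1)^0·+1^0·+1^2 = +1.
|Ram(-3570, -182)| = 6, even; anisotropic at {2, 5, 7, 13, 17, ∞}.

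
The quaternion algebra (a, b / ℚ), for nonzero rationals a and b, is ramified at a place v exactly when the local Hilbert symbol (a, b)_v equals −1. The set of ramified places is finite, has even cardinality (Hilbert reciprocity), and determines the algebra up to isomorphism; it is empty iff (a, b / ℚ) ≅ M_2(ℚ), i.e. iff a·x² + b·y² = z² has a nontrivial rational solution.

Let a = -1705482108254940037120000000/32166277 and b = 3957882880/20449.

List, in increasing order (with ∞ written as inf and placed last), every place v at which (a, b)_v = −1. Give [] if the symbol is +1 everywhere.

(a, b) ≡ (-1647490, 4930) mod (ℚ^×)²; places V = {2, 5, 7, 11, 13, 17, 19, 23, 29, ∞}.
(a,b)_7: α=4, u≡1; β=2, v≡4 (mod 7); (1|7)=+1, (4|7)=+1; sign (−1)^0·+1^2·+1^4 = +1.
(a,b)_23: α=1, u≡22; β=0, v≡4 (mod 23); (22|23)=-1, (4|23)=+1; sign (−1)^0·-1^0·+1^1 = +1.
(a,b)_17: α=4, u≡11; β=1, v≡13 (mod 17); (11|17)=-1, (13|17)=+1; sign (−1)^0·-1^1·+1^4 = -1.
(a,b)_19: α=1, u≡11; β=0, v≡1 (mod 19); (11|19)=+1, (1|19)=+1; sign (−1)^0·+1^0·+1^1 = +1.
(a,b)_5: α=7, u≡2; β=1, v≡4 (mod 5); (2|5)=-1, (4|5)=+1; sign (−1)^0·-1^1·+1^7 = -1.
(a,b)_29: α=1, u≡7; β=1, v≡20 (mod 29); (7|29)=+1, (20|29)=+1; sign (−1)^0·+1^1·+1^1 = +1.
(a,b)_11: α=-4, u≡7; β=-2, v≡7 (mod 11); (7|11)=-1, (7|11)=-1; sign (−1)^0·-1^-2·-1^-4 = +1.
(a,b)_13: α=-3, u≡2; β=-2, v≡4 (mod 13); (2|13)=-1, (4|13)=+1; sign (−1)^0·-1^-2·+1^-3 = +1.
(a,b)_2: α=33, β=15; u≡7, v≡1 (mod 8); ε(u)ε(v)=1·0, αω(v)=33·0, βω(u)=15·0; sum ≡ 0  ⇒  +1.
(a,b)_∞: sgn(-1647490)=−, sgn(4930)=+, so +1.
|Ram(-1647490, 4930)| = 2, even; anisotropic at {5, 17}.

[5, 17]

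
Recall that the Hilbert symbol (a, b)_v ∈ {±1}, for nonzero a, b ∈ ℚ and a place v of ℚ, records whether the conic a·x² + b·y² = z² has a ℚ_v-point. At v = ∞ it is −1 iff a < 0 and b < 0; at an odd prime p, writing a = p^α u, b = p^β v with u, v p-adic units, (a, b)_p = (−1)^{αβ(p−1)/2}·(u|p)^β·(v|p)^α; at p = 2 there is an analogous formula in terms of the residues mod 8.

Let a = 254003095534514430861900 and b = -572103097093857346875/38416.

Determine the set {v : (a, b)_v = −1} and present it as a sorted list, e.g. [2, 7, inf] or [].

[13, 17]

Mod squares: a ≡ 167739, b ≡ -1955. Check v ∈ {∞, 2, 3, 5, 7, 11, 13, 17, 23, 43}.
v=23: a=23^3·(≡6), b=23^3·(≡17) mod 23; (6|23)=+1, (17|23)=-1; (−1)^{3·3·11}·(+1)^3·(-1)^3 = +1.
v=7: a=7^0·(≡3), b=7^-4·(≡5) mod 7; (3|7)=-1, (5|7)=-1; (−1)^{0·-4·3}·(-1)^-4·(-1)^0 = +1.
v=∞: 167739 > 0 and -1955 < 0  ⇒  (a,b)_∞ = +1.
v=5: a=5^2·(≡1), b=5^5·(≡4) mod 5; (1|5)=+1, (4|5)=+1; (−1)^{2·5·2}·(+1)^5·(+1)^2 = +1.
v=13: a=13^1·(≡7), b=13^2·(≡2) mod 13; (7|13)=-1, (2|13)=-1; (−1)^{1·2·6}·(-1)^2·(-1)^1 = -1.
v=2: v_2(a)=2, v_2(b)=-4; units ≡ 3, 5 (mod 8); ε·ε+αω+βω = 1·0+2·1+-4·1 ≡ 0  ⇒  (a,b)_2 = +1.
v=17: a=17^7·(≡6), b=17^3·(≡16) mod 17; (6|17)=-1, (16|17)=+1; (−1)^{7·3·8}·(-1)^3·(+1)^7 = -1.
v=43: a=43^0·(≡26), b=43^2·(≡14) mod 43; (26|43)=-1, (14|43)=+1; (−1)^{0·2·21}·(-1)^2·(+1)^0 = +1.
v=3: a=3^5·(≡2), b=3^4·(≡1) mod 3; (2|3)=-1, (1|3)=+1; (−1)^{5·4·1}·(-1)^4·(+1)^5 = +1.
v=11: a=11^5·(≡5), b=11^2·(≡5) mod 11; (5|11)=+1, (5|11)=+1; (−1)^{5·2·5}·(+1)^2·(+1)^5 = +1.
(167739, -1955 / ℚ) ramifies at {13, 17}: a division algebra.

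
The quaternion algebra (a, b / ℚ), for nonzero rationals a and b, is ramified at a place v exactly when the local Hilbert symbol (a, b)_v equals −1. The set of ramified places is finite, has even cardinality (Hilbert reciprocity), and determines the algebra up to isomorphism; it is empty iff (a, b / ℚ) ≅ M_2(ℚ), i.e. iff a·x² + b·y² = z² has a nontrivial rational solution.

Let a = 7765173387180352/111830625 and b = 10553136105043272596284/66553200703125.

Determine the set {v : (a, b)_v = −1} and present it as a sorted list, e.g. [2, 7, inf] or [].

[5, 11]

Mod squares: a ≡ 13, b ≡ 12155. Check v ∈ {∞, 2, 3, 5, 11, 13, 17, 23, 31, 47}.
v=5: a=5^-4·(≡3), b=5^-7·(≡1) mod 5; (3|5)=-1, (1|5)=+1; (−1)^{-4·-7·2}·(-1)^-7·(+1)^-4 = -1.
v=23: a=23^0·(≡8), b=23^-2·(≡11) mod 23; (8|23)=+1, (11|23)=-1; (−1)^{0·-2·11}·(+1)^-2·(-1)^0 = +1.
v=17: a=17^4·(≡8), b=17^5·(≡8) mod 17; (8|17)=+1, (8|17)=+1; (−1)^{4·5·8}·(+1)^5·(+1)^4 = +1.
v=47: a=47^-2·(≡35), b=47^-2·(≡44) mod 47; (35|47)=-1, (44|47)=-1; (−1)^{-2·-2·23}·(-1)^-2·(-1)^-2 = +1.
v=31: a=31^4·(≡24), b=31^6·(≡23) mod 31; (24|31)=-1, (23|31)=-1; (−1)^{4·6·15}·(-1)^6·(-1)^4 = +1.
v=2: v_2(a)=6, v_2(b)=2; units ≡ 5, 3 (mod 8); ε·ε+αω+βω = 0·1+6·1+2·1 ≡ 0  ⇒  (a,b)_2 = +1.
v=11: a=11^2·(≡8), b=11^5·(≡4) mod 11; (8|11)=-1, (4|11)=+1; (−1)^{2·5·5}·(-1)^5·(+1)^2 = -1.
v=13: a=13^1·(≡12), b=13^1·(≡1) mod 13; (12|13)=+1, (1|13)=+1; (−1)^{1·1·6}·(+1)^1·(+1)^1 = +1.
v=3: a=3^-4·(≡1), b=3^-6·(≡2) mod 3; (1|3)=+1, (2|3)=-1; (−1)^{-4·-6·1}·(+1)^-6·(-1)^-4 = +1.
v=∞: 13 > 0 and 12155 > 0  ⇒  (a,b)_∞ = +1.
Ram(13, 12155) = {5, 11}; no ℚ_5-point on the conic.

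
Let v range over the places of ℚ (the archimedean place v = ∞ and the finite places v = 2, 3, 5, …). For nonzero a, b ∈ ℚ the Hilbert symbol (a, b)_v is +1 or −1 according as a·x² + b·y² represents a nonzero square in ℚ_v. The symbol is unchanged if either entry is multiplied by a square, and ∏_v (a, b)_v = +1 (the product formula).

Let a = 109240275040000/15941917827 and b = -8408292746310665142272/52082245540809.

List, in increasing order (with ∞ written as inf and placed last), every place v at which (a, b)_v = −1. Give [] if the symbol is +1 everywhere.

Mod squares: a ≡ 93, b ≡ -2. Check v ∈ {∞, 2, 3, 5, 11, 13, 19, 23, 31, 47}.
v=∞: 93 > 0 and -2 < 0  ⇒  (a,b)_∞ = +1.
v=19: a=19^4·(≡4), b=19^8·(≡5) mod 19; (4|19)=+1, (5|19)=+1; (−1)^{4·8·9}·(+1)^8·(+1)^4 = +1.
v=31: a=31^1·(≡23), b=31^0·(≡11) mod 31; (23|31)=-1, (11|31)=-1; (−1)^{1·0·15}·(-1)^0·(-1)^1 = -1.
v=13: a=13^2·(≡7), b=13^4·(≡6) mod 13; (7|13)=-1, (6|13)=-1; (−1)^{2·4·6}·(-1)^4·(-1)^2 = +1.
v=11: a=11^-2·(≡3), b=11^-4·(≡3) mod 11; (3|11)=+1, (3|11)=+1; (−1)^{-2·-4·5}·(+1)^-4·(+1)^-2 = +1.
v=23: a=23^0·(≡4), b=23^2·(≡7) mod 23; (4|23)=+1, (7|23)=-1; (−1)^{0·2·11}·(+1)^2·(-1)^0 = +1.
v=3: a=3^-3·(≡1), b=3^-6·(≡1) mod 3; (1|3)=+1, (1|3)=+1; (−1)^{-3·-6·1}·(+1)^-6·(+1)^-3 = +1.
v=47: a=47^-4·(≡31), b=47^-4·(≡11) mod 47; (31|47)=-1, (11|47)=-1; (−1)^{-4·-4·23}·(-1)^-4·(-1)^-4 = +1.
v=5: a=5^4·(≡2), b=5^0·(≡2) mod 5; (2|5)=-1, (2|5)=-1; (−1)^{4·0·2}·(-1)^0·(-1)^4 = +1.
v=2: v_2(a)=8, v_2(b)=15; units ≡ 5, 7 (mod 8); ε·ε+αω+βω = 0·1+8·0+15·1 ≡ 1  ⇒  (a,b)_2 = -1.
Ram(93, -2) = {2, 31}; no ℚ_2-point on the conic.

[2, 31]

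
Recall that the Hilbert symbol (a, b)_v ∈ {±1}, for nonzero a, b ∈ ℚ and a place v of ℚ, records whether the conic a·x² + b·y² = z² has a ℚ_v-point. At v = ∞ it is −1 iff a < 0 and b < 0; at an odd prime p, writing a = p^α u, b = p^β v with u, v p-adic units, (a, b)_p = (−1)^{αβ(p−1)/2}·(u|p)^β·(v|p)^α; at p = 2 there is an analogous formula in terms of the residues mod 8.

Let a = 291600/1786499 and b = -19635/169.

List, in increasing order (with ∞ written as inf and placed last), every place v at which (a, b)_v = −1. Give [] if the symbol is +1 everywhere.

(a, b) ≡ (11, -19635) mod (ℚ^×)²; places V = {2, 3, 5, 7, 11, 13, 17, 31, ∞}.
(a,b)_3: α=6, u≡2; β=1, v≡1 (mod 3); (2|3)=-1, (1|3)=+1; sign (−1)^0·-1^1·+1^6 = -1.
(a,b)_17: α=0, u≡11; β=1, v≡16 (mod 17); (11|17)=-1, (16|17)=+1; sign (−1)^0·-1^1·+1^0 = -1.
(a,b)_11: α=-1, u≡9; β=1, v≡2 (mod 11); (9|11)=+1, (2|11)=-1; sign (−1)^1·+1^1·-1^-1 = +1.
(a,b)_13: α=-2, u≡5; β=-2, v≡8 (mod 13); (5|13)=-1, (8|13)=-1; sign (−1)^0·-1^-2·-1^-2 = +1.
(a,b)_7: α=0, u≡1; β=1, v≡2 (mod 7); (1|7)=+1, (2|7)=+1; sign (−1)^0·+1^1·+1^0 = +1.
(a,b)_∞: sgn(11)=+, sgn(-19635)=−, so +1.
(a,b)_31: α=-2, u≡17; β=0, v≡8 (mod 31); (17|31)=-1, (8|31)=+1; sign (−1)^0·-1^0·+1^-2 = +1.
(a,b)_2: α=4, β=0; u≡3, v≡5 (mod 8); ε(u)ε(v)=1·0, αω(v)=4·1, βω(u)=0·1; sum ≡ 0  ⇒  +1.
(a,b)_5: α=2, u≡1; β=1, v≡2 (mod 5); (1|5)=+1, (2|5)=-1; sign (−1)^0·+1^1·-1^2 = +1.
Ram(11, -19635) = {3, 17}; no ℚ_3-point on the conic.

[3, 17]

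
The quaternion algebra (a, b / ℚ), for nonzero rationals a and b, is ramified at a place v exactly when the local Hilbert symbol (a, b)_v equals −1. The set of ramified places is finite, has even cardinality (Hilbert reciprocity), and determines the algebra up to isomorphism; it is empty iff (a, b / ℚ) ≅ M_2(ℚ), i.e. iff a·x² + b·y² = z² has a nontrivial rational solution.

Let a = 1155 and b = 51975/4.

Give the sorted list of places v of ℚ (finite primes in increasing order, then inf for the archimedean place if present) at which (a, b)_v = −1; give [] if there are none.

[2, 11]

Mod squares: a ≡ 1155, b ≡ 231. Check v ∈ {∞, 2, 3, 5, 7, 11}.
v=5: a=5^1·(≡1), b=5^2·(≡1) mod 5; (1|5)=+1, (1|5)=+1; (−1)^{1·2·2}·(+1)^2·(+1)^1 = +1.
v=3: a=3^1·(≡1), b=3^3·(≡2) mod 3; (1|3)=+1, (2|3)=-1; (−1)^{1·3·1}·(+1)^3·(-1)^1 = +1.
v=11: a=11^1·(≡6), b=11^1·(≡7) mod 11; (6|11)=-1, (7|11)=-1; (−1)^{1·1·5}·(-1)^1·(-1)^1 = -1.
v=7: a=7^1·(≡4), b=7^1·(≡3) mod 7; (4|7)=+1, (3|7)=-1; (−1)^{1·1·3}·(+1)^1·(-1)^1 = +1.
v=∞: 1155 > 0 and 231 > 0  ⇒  (a,b)_∞ = +1.
v=2: v_2(a)=0, v_2(b)=-2; units ≡ 3, 7 (mod 8); ε·ε+αω+βω = 1·1+0·0+-2·1 ≡ 1  ⇒  (a,b)_2 = -1.
(1155, 231 / ℚ) ramifies at {2, 11}: a division algebra.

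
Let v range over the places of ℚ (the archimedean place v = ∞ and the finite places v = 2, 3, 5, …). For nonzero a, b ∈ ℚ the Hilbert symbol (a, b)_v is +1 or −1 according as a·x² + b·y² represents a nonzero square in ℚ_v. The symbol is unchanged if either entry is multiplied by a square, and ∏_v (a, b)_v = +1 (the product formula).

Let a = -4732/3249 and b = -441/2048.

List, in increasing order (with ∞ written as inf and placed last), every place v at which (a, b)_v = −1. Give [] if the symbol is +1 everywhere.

[7, inf]

(a, b) ≡ (-7, -2) mod (ℚ^×)²; places V = {2, 3, 7, 13, 19, ∞}.
(a,b)_19: α=-2, u≡2; β=0, v≡1 (mod 19); (2|19)=-1, (1|19)=+1; sign (−1)^0·-1^0·+1^-2 = +1.
(a,b)_7: α=1, u≡3; β=2, v≡3 (mod 7); (3|7)=-1, (3|7)=-1; sign (−1)^0·-1^2·-1^1 = -1.
(a,b)_2: α=2, β=-11; u≡1, v≡7 (mod 8); ε(u)ε(v)=0·1, αω(v)=2·0, βω(u)=-11·0; sum ≡ 0  ⇒  +1.
(a,b)_∞: sgn(-7)=−, sgn(-2)=−, so -1.
(a,b)_13: α=2, u≡2; β=0, v≡2 (mod 13); (2|13)=-1, (2|13)=-1; sign (−1)^0·-1^0·-1^2 = +1.
(a,b)_3: α=-2, u≡2; β=2, v≡1 (mod 3); (2|3)=-1, (1|3)=+1; sign (−1)^0·-1^2·+1^-2 = +1.
|Ram(-7, -2)| = 2, even; anisotropic at {7, ∞}.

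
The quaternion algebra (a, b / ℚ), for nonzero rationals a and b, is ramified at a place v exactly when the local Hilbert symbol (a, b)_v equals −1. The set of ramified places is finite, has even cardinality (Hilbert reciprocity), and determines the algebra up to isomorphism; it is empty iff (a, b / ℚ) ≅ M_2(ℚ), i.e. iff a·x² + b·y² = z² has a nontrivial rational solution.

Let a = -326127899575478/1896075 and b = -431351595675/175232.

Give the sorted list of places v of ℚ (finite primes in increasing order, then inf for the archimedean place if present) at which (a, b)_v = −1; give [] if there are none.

[2, 7, 13, inf]

Mod squares: a ≡ -546, b ≡ -6006. Check v ∈ {∞, 2, 3, 5, 7, 11, 13, 17, 23, 37, 47, 53}.
v=37: a=37^2·(≡11), b=37^-2·(≡36) mod 37; (11|37)=+1, (36|37)=+1; (−1)^{2·-2·18}·(+1)^-2·(+1)^2 = +1.
v=11: a=11^4·(≡9), b=11^1·(≡3) mod 11; (9|11)=+1, (3|11)=+1; (−1)^{4·1·5}·(+1)^1·(+1)^4 = +1.
v=13: a=13^3·(≡4), b=13^1·(≡11) mod 13; (4|13)=+1, (11|13)=-1; (−1)^{3·1·6}·(+1)^1·(-1)^3 = -1.
v=∞: -546 < 0 and -6006 < 0  ⇒  (a,b)_∞ = -1.
v=17: a=17^0·(≡1), b=17^2·(≡6) mod 17; (1|17)=+1, (6|17)=-1; (−1)^{0·2·8}·(+1)^2·(-1)^0 = +1.
v=53: a=53^-2·(≡52), b=53^0·(≡10) mod 53; (52|53)=+1, (10|53)=+1; (−1)^{-2·0·26}·(+1)^0·(+1)^-2 = +1.
v=3: a=3^-3·(≡1), b=3^3·(≡2) mod 3; (1|3)=+1, (2|3)=-1; (−1)^{-3·3·1}·(+1)^3·(-1)^-3 = +1.
v=47: a=47^0·(≡32), b=47^2·(≡31) mod 47; (32|47)=+1, (31|47)=-1; (−1)^{0·2·23}·(+1)^2·(-1)^0 = +1.
v=7: a=7^1·(≡5), b=7^1·(≡5) mod 7; (5|7)=-1, (5|7)=-1; (−1)^{1·1·3}·(-1)^1·(-1)^1 = -1.
v=2: v_2(a)=1, v_2(b)=-7; units ≡ 7, 5 (mod 8); ε·ε+αω+βω = 1·0+1·1+-7·0 ≡ 1  ⇒  (a,b)_2 = -1.
v=23: a=23^2·(≡12), b=23^0·(≡15) mod 23; (12|23)=+1, (15|23)=-1; (−1)^{2·0·11}·(+1)^0·(-1)^2 = +1.
v=5: a=5^-2·(≡4), b=5^2·(≡4) mod 5; (4|5)=+1, (4|5)=+1; (−1)^{-2·2·2}·(+1)^2·(+1)^-2 = +1.
Ram(-546, -6006) = {2, 7, 13, ∞}; no ℚ_2-point on the conic.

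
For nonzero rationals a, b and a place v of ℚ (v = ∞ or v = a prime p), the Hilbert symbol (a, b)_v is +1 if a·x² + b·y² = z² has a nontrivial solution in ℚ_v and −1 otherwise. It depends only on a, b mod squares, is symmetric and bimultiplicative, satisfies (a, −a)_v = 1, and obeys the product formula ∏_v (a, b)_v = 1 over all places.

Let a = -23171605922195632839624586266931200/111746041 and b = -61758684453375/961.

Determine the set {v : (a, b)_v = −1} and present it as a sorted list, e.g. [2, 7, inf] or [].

[5, 13, 37, inf]

(a, b) ≡ (-11063, -7735) mod (ℚ^×)²; places V = {2, 3, 5, 7, 11, 13, 17, 23, 31, 37, ∞}.
(a,b)_37: α=5, u≡21; β=2, v≡15 (mod 37); (21|37)=+1, (15|37)=-1; sign (−1)^0·+1^2·-1^5 = -1.
(a,b)_31: α=-4, u≡10; β=-2, v≡24 (mod 31); (10|31)=+1, (24|31)=-1; sign (−1)^0·+1^-2·-1^-4 = +1.
(a,b)_13: α=1, u≡8; β=1, v≡9 (mod 13); (8|13)=-1, (9|13)=+1; sign (−1)^0·-1^1·+1^1 = -1.
(a,b)_3: α=4, u≡1; β=2, v≡2 (mod 3); (1|3)=+1, (2|3)=-1; sign (−1)^0·+1^2·-1^4 = +1.
(a,b)_17: α=4, u≡16; β=1, v≡4 (mod 17); (16|17)=+1, (4|17)=+1; sign (−1)^0·+1^1·+1^4 = +1.
(a,b)_11: α=-2, u≡9; β=0, v≡9 (mod 11); (9|11)=+1, (9|11)=+1; sign (−1)^0·+1^0·+1^-2 = +1.
(a,b)_2: α=12, β=0; u≡1, v≡1 (mod 8); ε(u)ε(v)=0·0, αω(v)=12·0, βω(u)=0·0; sum ≡ 0  ⇒  +1.
(a,b)_5: α=2, u≡2; β=3, v≡3 (mod 5); (2|5)=-1, (3|5)=-1; sign (−1)^0·-1^3·-1^2 = -1.
(a,b)_7: α=8, u≡2; β=3, v≡1 (mod 7); (2|7)=+1, (1|7)=+1; sign (−1)^0·+1^3·+1^8 = +1.
(a,b)_∞: sgn(-11063)=−, sgn(-7735)=−, so -1.
(a,b)_23: α=5, u≡8; β=2, v≡1 (mod 23); (8|23)=+1, (1|23)=+1; sign (−1)^0·+1^2·+1^5 = +1.
|Ram(-11063, -7735)| = 4, even; anisotropic at {5, 13, 37, ∞}.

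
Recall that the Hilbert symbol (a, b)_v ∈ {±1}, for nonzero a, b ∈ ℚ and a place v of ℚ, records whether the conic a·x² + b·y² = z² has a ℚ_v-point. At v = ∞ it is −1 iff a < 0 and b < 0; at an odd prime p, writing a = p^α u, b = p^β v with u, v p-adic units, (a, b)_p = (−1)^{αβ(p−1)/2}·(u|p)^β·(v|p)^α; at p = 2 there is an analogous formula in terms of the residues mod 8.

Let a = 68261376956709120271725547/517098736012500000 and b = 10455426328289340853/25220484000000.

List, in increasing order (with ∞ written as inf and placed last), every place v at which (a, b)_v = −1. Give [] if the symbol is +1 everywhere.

[2, 19, 29, 37]

(a, b) ≡ (1671734, 37) mod (ℚ^×)²; places V = {2, 3, 5, 7, 13, 17, 19, 29, 31, 37, 41, ∞}.
(a,b)_31: α=-2, u≡18; β=-2, v≡15 (mod 31); (18|31)=+1, (15|31)=-1; sign (−1)^0·+1^-2·-1^-2 = +1.
(a,b)_∞: sgn(1671734)=+, sgn(37)=+, so +1.
(a,b)_2: α=-5, β=-8; u≡3, v≡5 (mod 8); ε(u)ε(v)=1·0, αω(v)=-5·1, βω(u)=-8·1; sum ≡ 1  ⇒  -1.
(a,b)_3: α=-16, u≡2; β=-8, v≡1 (mod 3); (2|3)=-1, (1|3)=+1; sign (−1)^0·-1^-8·+1^-16 = +1.
(a,b)_29: α=3, u≡22; β=2, v≡17 (mod 29); (22|29)=+1, (17|29)=-1; sign (−1)^0·+1^2·-1^3 = -1.
(a,b)_37: α=1, u≡35; β=1, v≡36 (mod 37); (35|37)=-1, (36|37)=+1; sign (−1)^0·-1^1·+1^1 = -1.
(a,b)_41: α=3, u≡16; β=2, v≡31 (mod 41); (16|41)=+1, (31|41)=+1; sign (−1)^0·+1^2·+1^3 = +1.
(a,b)_13: α=2, u≡4; β=2, v≡7 (mod 13); (4|13)=+1, (7|13)=-1; sign (−1)^0·+1^2·-1^2 = +1.
(a,b)_7: α=2, u≡4; β=2, v≡1 (mod 7); (4|7)=+1, (1|7)=+1; sign (−1)^0·+1^2·+1^2 = +1.
(a,b)_17: α=8, u≡5; β=6, v≡11 (mod 17); (5|17)=-1, (11|17)=-1; sign (−1)^0·-1^6·-1^8 = +1.
(a,b)_5: α=-8, u≡1; β=-6, v≡3 (mod 5); (1|5)=+1, (3|5)=-1; sign (−1)^0·+1^-6·-1^-8 = +1.
(a,b)_19: α=1, u≡17; β=0, v≡8 (mod 19); (17|19)=+1, (8|19)=-1; sign (−1)^0·+1^0·-1^1 = -1.
|Ram(1671734, 37)| = 4, even; anisotropic at {2, 19, 29, 37}.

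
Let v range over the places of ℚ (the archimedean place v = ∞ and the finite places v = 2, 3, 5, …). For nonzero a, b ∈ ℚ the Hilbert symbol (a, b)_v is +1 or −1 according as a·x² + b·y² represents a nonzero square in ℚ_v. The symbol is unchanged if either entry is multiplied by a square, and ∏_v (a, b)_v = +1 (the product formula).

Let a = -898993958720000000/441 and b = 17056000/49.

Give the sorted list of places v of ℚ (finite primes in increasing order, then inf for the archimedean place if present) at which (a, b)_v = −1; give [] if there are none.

Mod squares: a ≡ -49445, b ≡ 2665. Check v ∈ {∞, 2, 3, 5, 7, 11, 13, 29, 31, 41}.
v=7: a=7^-2·(≡5), b=7^-2·(≡3) mod 7; (5|7)=-1, (3|7)=-1; (−1)^{-2·-2·3}·(-1)^-2·(-1)^-2 = +1.
v=3: a=3^-2·(≡1), b=3^0·(≡1) mod 3; (1|3)=+1, (1|3)=+1; (−1)^{-2·0·1}·(+1)^0·(+1)^-2 = +1.
v=13: a=13^2·(≡2), b=13^1·(≡4) mod 13; (2|13)=-1, (4|13)=+1; (−1)^{2·1·6}·(-1)^1·(+1)^2 = -1.
v=∞: -49445 < 0 and 2665 > 0  ⇒  (a,b)_∞ = +1.
v=11: a=11^1·(≡9), b=11^0·(≡1) mod 11; (9|11)=+1, (1|11)=+1; (−1)^{1·0·5}·(+1)^0·(+1)^1 = +1.
v=2: v_2(a)=12, v_2(b)=8; units ≡ 3, 1 (mod 8); ε·ε+αω+βω = 1·0+12·0+8·1 ≡ 0  ⇒  (a,b)_2 = +1.
v=31: a=31^1·(≡22), b=31^0·(≡13) mod 31; (22|31)=-1, (13|31)=-1; (−1)^{1·0·15}·(-1)^0·(-1)^1 = -1.
v=41: a=41^2·(≡8), b=41^1·(≡12) mod 41; (8|41)=+1, (12|41)=-1; (−1)^{2·1·20}·(+1)^1·(-1)^2 = +1.
v=5: a=5^7·(≡4), b=5^3·(≡2) mod 5; (4|5)=+1, (2|5)=-1; (−1)^{7·3·2}·(+1)^3·(-1)^7 = -1.
v=29: a=29^1·(≡22), b=29^0·(≡26) mod 29; (22|29)=+1, (26|29)=-1; (−1)^{1·0·14}·(+1)^0·(-1)^1 = -1.
Ram(-49445, 2665) = {5, 13, 29, 31}; no ℚ_5-point on the conic.

[5, 13, 29, 31]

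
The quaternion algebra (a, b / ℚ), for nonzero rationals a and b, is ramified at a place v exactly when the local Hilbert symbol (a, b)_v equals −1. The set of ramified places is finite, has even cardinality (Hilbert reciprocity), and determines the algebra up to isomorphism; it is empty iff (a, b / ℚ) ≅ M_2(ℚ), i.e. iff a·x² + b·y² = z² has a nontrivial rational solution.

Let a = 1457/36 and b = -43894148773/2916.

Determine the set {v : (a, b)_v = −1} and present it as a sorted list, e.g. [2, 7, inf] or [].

(a, b) ≡ (1457, -20677) mod (ℚ^×)²; places V = {2, 3, 23, 29, 31, 47, ∞}.
(a,b)_2: α=-2, β=-2; u≡1, v≡3 (mod 8); ε(u)ε(v)=0·1, αω(v)=-2·1, βω(u)=-2·0; sum ≡ 0  ⇒  +1.
(a,b)_31: α=1, u≡28; β=3, v≡29 (mod 31); (28|31)=+1, (29|31)=-1; sign (−1)^1·+1^3·-1^1 = +1.
(a,b)_3: α=-2, u≡2; β=-6, v≡2 (mod 3); (2|3)=-1, (2|3)=-1; sign (−1)^0·-1^-6·-1^-2 = +1.
(a,b)_47: α=1, u≡10; β=2, v≡8 (mod 47); (10|47)=-1, (8|47)=+1; sign (−1)^0·-1^2·+1^1 = +1.
(a,b)_23: α=0, u≡13; β=1, v≡21 (mod 23); (13|23)=+1, (21|23)=-1; sign (−1)^0·+1^1·-1^0 = +1.
(a,b)_∞: sgn(1457)=+, sgn(-20677)=−, so +1.
(a,b)_29: α=0, u≡1; β=1, v≡15 (mod 29); (1|29)=+1, (15|29)=-1; sign (−1)^0·+1^1·-1^0 = +1.
Ram(a, b) = ∅: the form 1457·x² + -20677·y² − z² is isotropic over every ℚ_v, so by Hasse–Minkowski it is isotropic over ℚ.

[]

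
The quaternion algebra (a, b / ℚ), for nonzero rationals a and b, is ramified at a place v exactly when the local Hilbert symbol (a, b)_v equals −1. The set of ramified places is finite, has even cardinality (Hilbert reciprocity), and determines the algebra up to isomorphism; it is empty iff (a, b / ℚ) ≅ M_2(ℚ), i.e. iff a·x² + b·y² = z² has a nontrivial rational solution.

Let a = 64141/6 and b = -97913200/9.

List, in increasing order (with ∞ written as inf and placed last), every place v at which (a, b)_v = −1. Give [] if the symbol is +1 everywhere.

[3, 17]

(a, b) ≡ (7854, -7) mod (ℚ^×)²; places V = {2, 3, 5, 7, 11, 17, ∞}.
(a,b)_3: α=-1, u≡2; β=-2, v≡2 (mod 3); (2|3)=-1, (2|3)=-1; sign (−1)^0·-1^-2·-1^-1 = -1.
(a,b)_∞: sgn(7854)=+, sgn(-7)=−, so +1.
(a,b)_2: α=-1, β=4; u≡7, v≡1 (mod 8); ε(u)ε(v)=1·0, αω(v)=-1·0, βω(u)=4·0; sum ≡ 0  ⇒  +1.
(a,b)_11: α=1, u≡2; β=2, v≡9 (mod 11); (2|11)=-1, (9|11)=+1; sign (−1)^0·-1^2·+1^1 = +1.
(a,b)_5: α=0, u≡1; β=2, v≡3 (mod 5); (1|5)=+1, (3|5)=-1; sign (−1)^0·+1^2·-1^0 = +1.
(a,b)_7: α=3, u≡2; β=1, v≡5 (mod 7); (2|7)=+1, (5|7)=-1; sign (−1)^1·+1^1·-1^3 = +1.
(a,b)_17: α=1, u≡14; β=2, v≡3 (mod 17); (14|17)=-1, (3|17)=-1; sign (−1)^0·-1^2·-1^1 = -1.
(7854, -7 / ℚ) ramifies at {3, 17}: a division algebra.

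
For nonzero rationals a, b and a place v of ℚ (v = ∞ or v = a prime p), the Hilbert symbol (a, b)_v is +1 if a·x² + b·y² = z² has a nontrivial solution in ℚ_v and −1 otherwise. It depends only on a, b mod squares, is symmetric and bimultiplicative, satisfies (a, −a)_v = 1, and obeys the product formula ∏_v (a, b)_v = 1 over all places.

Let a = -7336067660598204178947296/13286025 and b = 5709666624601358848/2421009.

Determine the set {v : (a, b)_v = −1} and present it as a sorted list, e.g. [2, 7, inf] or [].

[17, 19, 23, 29, 37, 41]

Mod squares: a ≡ -1406, b ≡ 17666162. Check v ∈ {∞, 2, 3, 5, 7, 11, 13, 17, 19, 23, 29, 37, 41, 43}.
v=3: a=3^-12·(≡1), b=3^-10·(≡2) mod 3; (1|3)=+1, (2|3)=-1; (−1)^{-12·-10·1}·(+1)^-10·(-1)^-12 = +1.
v=37: a=37^3·(≡21), b=37^2·(≡14) mod 37; (21|37)=+1, (14|37)=-1; (−1)^{3·2·18}·(+1)^2·(-1)^3 = -1.
v=41: a=41^0·(≡35), b=41^-1·(≡17) mod 41; (35|41)=-1, (17|41)=-1; (−1)^{0·-1·20}·(-1)^-1·(-1)^0 = -1.
v=2: v_2(a)=5, v_2(b)=9; units ≡ 1, 1 (mod 8); ε·ε+αω+βω = 0·0+5·0+9·0 ≡ 0  ⇒  (a,b)_2 = +1.
v=19: a=19^1·(≡14), b=19^1·(≡12) mod 19; (14|19)=-1, (12|19)=-1; (−1)^{1·1·9}·(-1)^1·(-1)^1 = -1.
v=13: a=13^2·(≡11), b=13^2·(≡5) mod 13; (11|13)=-1, (5|13)=-1; (−1)^{2·2·6}·(-1)^2·(-1)^2 = +1.
v=11: a=11^2·(≡8), b=11^2·(≡2) mod 11; (8|11)=-1, (2|11)=-1; (−1)^{2·2·5}·(-1)^2·(-1)^2 = +1.
v=43: a=43^2·(≡36), b=43^2·(≡26) mod 43; (36|43)=+1, (26|43)=-1; (−1)^{2·2·21}·(+1)^2·(-1)^2 = +1.
v=17: a=17^2·(≡3), b=17^1·(≡6) mod 17; (3|17)=-1, (6|17)=-1; (−1)^{2·1·8}·(-1)^1·(-1)^2 = -1.
v=23: a=23^2·(≡20), b=23^1·(≡8) mod 23; (20|23)=-1, (8|23)=+1; (−1)^{2·1·11}·(-1)^1·(+1)^2 = -1.
v=5: a=5^-2·(≡4), b=5^0·(≡2) mod 5; (4|5)=+1, (2|5)=-1; (−1)^{-2·0·2}·(+1)^0·(-1)^-2 = +1.
v=∞: -1406 < 0 and 17666162 > 0  ⇒  (a,b)_∞ = +1.
v=7: a=7^2·(≡4), b=7^0·(≡3) mod 7; (4|7)=+1, (3|7)=-1; (−1)^{2·0·3}·(+1)^0·(-1)^2 = +1.
v=29: a=29^2·(≡18), b=29^1·(≡24) mod 29; (18|29)=-1, (24|29)=+1; (−1)^{2·1·14}·(-1)^1·(+1)^2 = -1.
Ram(-1406, 17666162) = {17, 19, 23, 29, 37, 41}; no ℚ_17-point on the conic.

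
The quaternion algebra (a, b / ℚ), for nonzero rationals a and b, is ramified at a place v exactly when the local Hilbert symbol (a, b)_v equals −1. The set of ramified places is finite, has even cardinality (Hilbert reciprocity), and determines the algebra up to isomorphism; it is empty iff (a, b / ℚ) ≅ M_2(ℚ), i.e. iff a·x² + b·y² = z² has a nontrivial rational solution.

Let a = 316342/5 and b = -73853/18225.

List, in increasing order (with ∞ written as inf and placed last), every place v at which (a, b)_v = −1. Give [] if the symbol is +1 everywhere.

[5, 13]

Mod squares: a ≡ 2990, b ≡ -437. Check v ∈ {∞, 2, 3, 5, 13, 19, 23}.
v=19: a=19^0·(≡6), b=19^1·(≡2) mod 19; (6|19)=+1, (2|19)=-1; (−1)^{0·1·9}·(+1)^1·(-1)^0 = +1.
v=5: a=5^-1·(≡2), b=5^-2·(≡3) mod 5; (2|5)=-1, (3|5)=-1; (−1)^{-1·-2·2}·(-1)^-2·(-1)^-1 = -1.
v=13: a=13^1·(≡10), b=13^2·(≡8) mod 13; (10|13)=+1, (8|13)=-1; (−1)^{1·2·6}·(+1)^2·(-1)^1 = -1.
v=2: v_2(a)=1, v_2(b)=0; units ≡ 7, 3 (mod 8); ε·ε+αω+βω = 1·1+1·1+0·0 ≡ 0  ⇒  (a,b)_2 = +1.
v=3: a=3^0·(≡2), b=3^-6·(≡1) mod 3; (2|3)=-1, (1|3)=+1; (−1)^{0·-6·1}·(-1)^-6·(+1)^0 = +1.
v=23: a=23^3·(≡19), b=23^1·(≡1) mod 23; (19|23)=-1, (1|23)=+1; (−1)^{3·1·11}·(-1)^1·(+1)^3 = +1.
v=∞: 2990 > 0 and -437 < 0  ⇒  (a,b)_∞ = +1.
Ram(2990, -437) = {5, 13}; no ℚ_5-point on the conic.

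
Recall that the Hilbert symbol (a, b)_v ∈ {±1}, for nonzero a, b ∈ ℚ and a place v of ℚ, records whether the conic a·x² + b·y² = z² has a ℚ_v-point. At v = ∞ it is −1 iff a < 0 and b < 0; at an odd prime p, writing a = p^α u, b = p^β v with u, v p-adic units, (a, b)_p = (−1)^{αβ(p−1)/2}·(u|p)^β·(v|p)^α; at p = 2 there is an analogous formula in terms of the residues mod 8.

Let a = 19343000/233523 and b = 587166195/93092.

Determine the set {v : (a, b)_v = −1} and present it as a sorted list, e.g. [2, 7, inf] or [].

Mod squares: a ≡ 690, b ≡ 19635. Check v ∈ {∞, 2, 3, 5, 7, 11, 17, 23, 29, 31, 37}.
v=2: v_2(a)=3, v_2(b)=-2; units ≡ 1, 3 (mod 8); ε·ε+αω+βω = 0·1+3·1+-2·0 ≡ 1  ⇒  (a,b)_2 = -1.
v=5: a=5^3·(≡3), b=5^1·(≡2) mod 5; (3|5)=-1, (2|5)=-1; (−1)^{3·1·2}·(-1)^1·(-1)^3 = +1.
v=∞: 690 > 0 and 19635 > 0  ⇒  (a,b)_∞ = +1.
v=7: a=7^0·(≡4), b=7^1·(≡3) mod 7; (4|7)=+1, (3|7)=-1; (−1)^{0·1·3}·(+1)^1·(-1)^0 = +1.
v=29: a=29^2·(≡6), b=29^0·(≡17) mod 29; (6|29)=+1, (17|29)=-1; (−1)^{2·0·14}·(+1)^0·(-1)^2 = +1.
v=17: a=17^0·(≡7), b=17^-1·(≡8) mod 17; (7|17)=-1, (8|17)=+1; (−1)^{0·-1·8}·(-1)^-1·(+1)^0 = -1.
v=37: a=37^0·(≡18), b=37^-2·(≡27) mod 37; (18|37)=-1, (27|37)=+1; (−1)^{0·-2·18}·(-1)^-2·(+1)^0 = +1.
v=11: a=11^0·(≡7), b=11^1·(≡9) mod 11; (7|11)=-1, (9|11)=+1; (−1)^{0·1·5}·(-1)^1·(+1)^0 = -1.
v=23: a=23^1·(≡7), b=23^2·(≡4) mod 23; (7|23)=-1, (4|23)=+1; (−1)^{1·2·11}·(-1)^2·(+1)^1 = +1.
v=3: a=3^-5·(≡2), b=3^1·(≡2) mod 3; (2|3)=-1, (2|3)=-1; (−1)^{-5·1·1}·(-1)^1·(-1)^-5 = -1.
v=31: a=31^-2·(≡14), b=31^2·(≡15) mod 31; (14|31)=+1, (15|31)=-1; (−1)^{-2·2·15}·(+1)^2·(-1)^-2 = +1.
(690, 19635 / ℚ) ramifies at {2, 3, 11, 17}: a division algebra.

[2, 3, 11, 17]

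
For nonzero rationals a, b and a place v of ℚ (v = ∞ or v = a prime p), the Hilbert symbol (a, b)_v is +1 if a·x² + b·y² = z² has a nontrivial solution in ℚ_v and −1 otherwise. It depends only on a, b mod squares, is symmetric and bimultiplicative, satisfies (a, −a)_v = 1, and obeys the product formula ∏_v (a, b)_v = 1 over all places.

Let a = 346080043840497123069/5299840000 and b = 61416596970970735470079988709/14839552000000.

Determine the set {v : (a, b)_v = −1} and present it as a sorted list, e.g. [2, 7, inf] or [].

(a, b) ≡ (1221, 103598187) mod (ℚ^×)²; places V = {2, 3, 5, 7, 11, 13, 17, 23, 31, 37, ∞}.
(a,b)_7: α=-2, u≡6; β=-3, v≡5 (mod 7); (6|7)=-1, (5|7)=-1; sign (−1)^0·-1^-3·-1^-2 = -1.
(a,b)_3: α=3, u≡2; β=3, v≡2 (mod 3); (2|3)=-1, (2|3)=-1; sign (−1)^1·-1^3·-1^3 = -1.
(a,b)_13: α=-2, u≡9; β=-2, v≡1 (mod 13); (9|13)=+1, (1|13)=+1; sign (−1)^0·+1^-2·+1^-2 = +1.
(a,b)_23: α=2, u≡12; β=3, v≡6 (mod 23); (12|23)=+1, (6|23)=+1; sign (−1)^0·+1^3·+1^2 = +1.
(a,b)_5: α=-4, u≡1; β=-6, v≡3 (mod 5); (1|5)=+1, (3|5)=-1; sign (−1)^0·+1^-6·-1^-4 = +1.
(a,b)_∞: sgn(1221)=+, sgn(103598187)=+, so +1.
(a,b)_17: α=2, u≡5; β=3, v≡4 (mod 17); (5|17)=-1, (4|17)=+1; sign (−1)^0·-1^3·+1^2 = -1.
(a,b)_2: α=-10, β=-14; u≡5, v≡3 (mod 8); ε(u)ε(v)=0·1, αω(v)=-10·1, βω(u)=-14·1; sum ≡ 0  ⇒  +1.
(a,b)_31: α=2, u≡6; β=3, v≡22 (mod 31); (6|31)=-1, (22|31)=-1; sign (−1)^0·-1^3·-1^2 = -1.
(a,b)_11: α=9, u≡5; β=13, v≡1 (mod 11); (5|11)=+1, (1|11)=+1; sign (−1)^1·+1^13·+1^9 = -1.
(a,b)_37: α=1, u≡27; β=1, v≡8 (mod 37); (27|37)=+1, (8|37)=-1; sign (−1)^0·+1^1·-1^1 = -1.
|Ram(1221, 103598187)| = 6, even; anisotropic at {3, 7, 11, 17, 31, 37}.

[3, 7, 11, 17, 31, 37]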